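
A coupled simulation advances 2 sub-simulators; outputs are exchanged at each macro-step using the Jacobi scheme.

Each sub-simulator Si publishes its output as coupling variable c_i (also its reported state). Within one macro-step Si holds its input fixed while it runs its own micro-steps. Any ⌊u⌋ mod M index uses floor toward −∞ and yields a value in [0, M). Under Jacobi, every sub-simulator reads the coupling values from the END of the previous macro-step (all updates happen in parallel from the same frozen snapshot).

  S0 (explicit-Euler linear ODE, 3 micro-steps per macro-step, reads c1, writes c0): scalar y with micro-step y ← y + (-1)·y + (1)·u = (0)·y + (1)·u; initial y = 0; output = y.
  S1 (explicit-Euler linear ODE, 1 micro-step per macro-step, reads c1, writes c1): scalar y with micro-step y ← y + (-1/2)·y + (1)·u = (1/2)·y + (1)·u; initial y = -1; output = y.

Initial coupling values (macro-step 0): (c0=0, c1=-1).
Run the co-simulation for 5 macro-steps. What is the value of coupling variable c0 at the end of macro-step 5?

macro 1: S0 reads c1=-1 → after 3×micro: -1; S1 reads c1=-1 → after 1×micro: -3/2 ⇒ (c0=-1, c1=-3/2)
macro 2: S0 reads c1=-3/2 → after 3×micro: -3/2; S1 reads c1=-3/2 → after 1×micro: -9/4 ⇒ (c0=-3/2, c1=-9/4)
macro 3: S0 reads c1=-9/4 → after 3×micro: -9/4; S1 reads c1=-9/4 → after 1×micro: -27/8 ⇒ (c0=-9/4, c1=-27/8)
macro 4: S0 reads c1=-27/8 → after 3×micro: -27/8; S1 reads c1=-27/8 → after 1×micro: -81/16 ⇒ (c0=-27/8, c1=-81/16)
macro 5: S0 reads c1=-81/16 → after 3×micro: -81/16; S1 reads c1=-81/16 → after 1×micro: -243/32 ⇒ (c0=-81/16, c1=-243/32)

c0 at macro-step 5 = -81/16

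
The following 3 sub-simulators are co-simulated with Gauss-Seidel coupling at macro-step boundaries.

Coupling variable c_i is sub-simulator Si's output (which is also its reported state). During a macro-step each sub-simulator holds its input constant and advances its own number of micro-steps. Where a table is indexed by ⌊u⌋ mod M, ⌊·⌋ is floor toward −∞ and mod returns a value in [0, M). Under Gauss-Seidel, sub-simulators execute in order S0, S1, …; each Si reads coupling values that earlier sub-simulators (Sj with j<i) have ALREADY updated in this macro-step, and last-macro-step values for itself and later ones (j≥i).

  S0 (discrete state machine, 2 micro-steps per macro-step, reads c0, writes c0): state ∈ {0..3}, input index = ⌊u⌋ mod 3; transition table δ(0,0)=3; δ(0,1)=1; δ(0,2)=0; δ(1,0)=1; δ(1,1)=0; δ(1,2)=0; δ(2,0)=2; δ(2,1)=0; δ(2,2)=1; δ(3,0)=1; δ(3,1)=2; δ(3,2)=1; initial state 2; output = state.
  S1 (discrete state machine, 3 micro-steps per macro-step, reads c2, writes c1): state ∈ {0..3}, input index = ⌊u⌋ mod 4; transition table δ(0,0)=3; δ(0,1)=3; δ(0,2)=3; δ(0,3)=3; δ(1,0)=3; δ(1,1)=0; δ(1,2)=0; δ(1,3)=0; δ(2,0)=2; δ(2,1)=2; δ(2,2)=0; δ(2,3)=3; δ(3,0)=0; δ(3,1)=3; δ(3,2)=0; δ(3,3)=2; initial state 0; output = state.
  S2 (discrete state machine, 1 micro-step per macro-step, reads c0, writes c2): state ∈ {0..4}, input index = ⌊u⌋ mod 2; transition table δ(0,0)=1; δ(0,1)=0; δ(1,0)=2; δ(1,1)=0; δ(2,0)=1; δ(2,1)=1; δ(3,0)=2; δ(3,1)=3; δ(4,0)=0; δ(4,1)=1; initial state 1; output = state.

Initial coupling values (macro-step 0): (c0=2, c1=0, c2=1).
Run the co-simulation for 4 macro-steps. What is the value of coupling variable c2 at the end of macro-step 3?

c2 at macro-step 3 = 0

macro 1: S0 reads c0=2 → after 2×micro: 0; S1 reads c2=1 → after 3×micro: 3; S2 reads c0=0 → after 1×micro: 2 ⇒ (c0=0, c1=3, c2=2)
macro 2: S0 reads c0=0 → after 2×micro: 1; S1 reads c2=2 → after 3×micro: 0; S2 reads c0=1 → after 1×micro: 1 ⇒ (c0=1, c1=0, c2=1)
macro 3: S0 reads c0=1 → after 2×micro: 1; S1 reads c2=1 → after 3×micro: 3; S2 reads c0=1 → after 1×micro: 0 ⇒ (c0=1, c1=3, c2=0)
macro 4: S0 reads c0=1 → after 2×micro: 1; S1 reads c2=0 → after 3×micro: 0; S2 reads c0=1 → after 1×micro: 0 ⇒ (c0=1, c1=0, c2=0)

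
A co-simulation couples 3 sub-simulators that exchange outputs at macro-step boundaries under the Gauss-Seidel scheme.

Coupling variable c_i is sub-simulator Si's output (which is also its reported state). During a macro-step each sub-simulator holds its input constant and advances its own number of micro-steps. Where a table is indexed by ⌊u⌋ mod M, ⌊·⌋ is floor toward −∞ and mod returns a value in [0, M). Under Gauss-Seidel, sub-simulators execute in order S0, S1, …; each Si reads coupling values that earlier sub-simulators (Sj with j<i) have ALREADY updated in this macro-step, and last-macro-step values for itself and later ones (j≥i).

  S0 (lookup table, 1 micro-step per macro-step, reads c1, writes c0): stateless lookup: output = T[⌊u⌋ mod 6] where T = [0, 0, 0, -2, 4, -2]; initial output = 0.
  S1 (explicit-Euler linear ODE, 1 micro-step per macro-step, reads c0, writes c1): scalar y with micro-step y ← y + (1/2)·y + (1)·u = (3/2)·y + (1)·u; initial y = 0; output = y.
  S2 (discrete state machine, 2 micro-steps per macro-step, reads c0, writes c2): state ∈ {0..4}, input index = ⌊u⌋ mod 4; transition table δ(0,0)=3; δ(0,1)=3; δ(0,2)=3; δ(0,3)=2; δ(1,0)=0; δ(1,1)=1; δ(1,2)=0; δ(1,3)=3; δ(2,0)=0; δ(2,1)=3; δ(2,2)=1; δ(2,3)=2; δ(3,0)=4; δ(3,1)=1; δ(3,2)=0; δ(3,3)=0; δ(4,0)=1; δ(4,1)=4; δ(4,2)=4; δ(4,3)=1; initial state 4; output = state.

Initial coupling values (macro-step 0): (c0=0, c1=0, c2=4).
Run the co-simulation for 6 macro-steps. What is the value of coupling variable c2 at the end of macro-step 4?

c2 at macro-step 4 = 4

macro 1: S0 reads c1=0 → after 1×micro: 0; S1 reads c0=0 → after 1×micro: 0; S2 reads c0=0 → after 2×micro: 0 ⇒ (c0=0, c1=0, c2=0)
macro 2: S0 reads c1=0 → after 1×micro: 0; S1 reads c0=0 → after 1×micro: 0; S2 reads c0=0 → after 2×micro: 4 ⇒ (c0=0, c1=0, c2=4)
macro 3: S0 reads c1=0 → after 1×micro: 0; S1 reads c0=0 → after 1×micro: 0; S2 reads c0=0 → after 2×micro: 0 ⇒ (c0=0, c1=0, c2=0)
macro 4: S0 reads c1=0 → after 1×micro: 0; S1 reads c0=0 → after 1×micro: 0; S2 reads c0=0 → after 2×micro: 4 ⇒ (c0=0, c1=0, c2=4)
macro 5: S0 reads c1=0 → after 1×micro: 0; S1 reads c0=0 → after 1×micro: 0; S2 reads c0=0 → after 2×micro: 0 ⇒ (c0=0, c1=0, c2=0)
macro 6: S0 reads c1=0 → after 1×micro: 0; S1 reads c0=0 → after 1×micro: 0; S2 reads c0=0 → after 2×micro: 4 ⇒ (c0=0, c1=0, c2=4)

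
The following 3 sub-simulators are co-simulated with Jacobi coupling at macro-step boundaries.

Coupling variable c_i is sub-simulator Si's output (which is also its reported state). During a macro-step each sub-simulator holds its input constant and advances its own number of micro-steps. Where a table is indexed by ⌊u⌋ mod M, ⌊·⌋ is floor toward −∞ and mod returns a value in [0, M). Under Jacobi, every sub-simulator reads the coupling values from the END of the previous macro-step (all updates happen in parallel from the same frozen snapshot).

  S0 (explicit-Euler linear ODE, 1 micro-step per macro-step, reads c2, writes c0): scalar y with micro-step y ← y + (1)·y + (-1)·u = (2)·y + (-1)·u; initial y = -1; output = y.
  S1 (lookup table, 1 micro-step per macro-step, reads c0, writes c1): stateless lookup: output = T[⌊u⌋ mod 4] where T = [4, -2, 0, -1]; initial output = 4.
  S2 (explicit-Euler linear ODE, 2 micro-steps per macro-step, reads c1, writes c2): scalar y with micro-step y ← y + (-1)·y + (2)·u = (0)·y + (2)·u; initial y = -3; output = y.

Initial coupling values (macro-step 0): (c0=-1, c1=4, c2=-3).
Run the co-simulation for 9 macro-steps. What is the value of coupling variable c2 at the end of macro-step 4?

macro 1: S0 reads c2=-3 → after 1×micro: 1; S1 reads c0=-1 → after 1×micro: -1; S2 reads c1=4 → after 2×micro: 8 ⇒ (c0=1, c1=-1, c2=8)
macro 2: S0 reads c2=8 → after 1×micro: -6; S1 reads c0=1 → after 1×micro: -2; S2 reads c1=-1 → after 2×micro: -2 ⇒ (c0=-6, c1=-2, c2=-2)
macro 3: S0 reads c2=-2 → after 1×micro: -10; S1 reads c0=-6 → after 1×micro: 0; S2 reads c1=-2 → after 2×micro: -4 ⇒ (c0=-10, c1=0, c2=-4)
macro 4: S0 reads c2=-4 → after 1×micro: -16; S1 reads c0=-10 → after 1×micro: 0; S2 reads c1=0 → after 2×micro: 0 ⇒ (c0=-16, c1=0, c2=0)
macro 5: S0 reads c2=0 → after 1×micro: -32; S1 reads c0=-16 → after 1×micro: 4; S2 reads c1=0 → after 2×micro: 0 ⇒ (c0=-32, c1=4, c2=0)
macro 6: S0 reads c2=0 → after 1×micro: -64; S1 reads c0=-32 → after 1×micro: 4; S2 reads c1=4 → after 2×micro: 8 ⇒ (c0=-64, c1=4, c2=8)
macro 7: S0 reads c2=8 → after 1×micro: -136; S1 reads c0=-64 → after 1×micro: 4; S2 reads c1=4 → after 2×micro: 8 ⇒ (c0=-136, c1=4, c2=8)
macro 8: S0 reads c2=8 → after 1×micro: -280; S1 reads c0=-136 → after 1×micro: 4; S2 reads c1=4 → after 2×micro: 8 ⇒ (c0=-280, c1=4, c2=8)
macro 9: S0 reads c2=8 → after 1×micro: -568; S1 reads c0=-280 → after 1×micro: 4; S2 reads c1=4 → after 2×micro: 8 ⇒ (c0=-568, c1=4, c2=8)

c2 at macro-step 4 = 0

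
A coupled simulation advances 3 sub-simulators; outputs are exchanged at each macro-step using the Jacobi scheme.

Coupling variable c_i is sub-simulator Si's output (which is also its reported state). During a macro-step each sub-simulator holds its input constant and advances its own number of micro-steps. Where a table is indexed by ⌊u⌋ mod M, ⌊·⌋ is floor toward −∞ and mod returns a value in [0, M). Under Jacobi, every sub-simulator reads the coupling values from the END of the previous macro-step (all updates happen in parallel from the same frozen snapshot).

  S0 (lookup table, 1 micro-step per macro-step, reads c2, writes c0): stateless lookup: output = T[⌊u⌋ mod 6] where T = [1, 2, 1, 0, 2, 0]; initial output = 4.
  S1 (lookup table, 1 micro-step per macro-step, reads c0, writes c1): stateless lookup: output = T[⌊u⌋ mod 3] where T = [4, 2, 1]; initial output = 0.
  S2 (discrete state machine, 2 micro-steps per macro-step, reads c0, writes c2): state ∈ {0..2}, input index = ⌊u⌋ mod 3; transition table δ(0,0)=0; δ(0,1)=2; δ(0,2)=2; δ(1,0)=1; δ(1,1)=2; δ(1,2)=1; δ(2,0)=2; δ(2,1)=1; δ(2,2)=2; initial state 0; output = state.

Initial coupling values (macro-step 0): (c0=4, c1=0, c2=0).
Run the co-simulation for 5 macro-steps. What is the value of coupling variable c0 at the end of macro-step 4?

macro 1: S0 reads c2=0 → after 1×micro: 1; S1 reads c0=4 → after 1×micro: 2; S2 reads c0=4 → after 2×micro: 1 ⇒ (c0=1, c1=2, c2=1)
macro 2: S0 reads c2=1 → after 1×micro: 2; S1 reads c0=1 → after 1×micro: 2; S2 reads c0=1 → after 2×micro: 1 ⇒ (c0=2, c1=2, c2=1)
macro 3: S0 reads c2=1 → after 1×micro: 2; S1 reads c0=2 → after 1×micro: 1; S2 reads c0=2 → after 2×micro: 1 ⇒ (c0=2, c1=1, c2=1)
macro 4: S0 reads c2=1 → after 1×micro: 2; S1 reads c0=2 → after 1×micro: 1; S2 reads c0=2 → after 2×micro: 1 ⇒ (c0=2, c1=1, c2=1)
macro 5: S0 reads c2=1 → after 1×micro: 2; S1 reads c0=2 → after 1×micro: 1; S2 reads c0=2 → after 2×micro: 1 ⇒ (c0=2, c1=1, c2=1)

c0 at macro-step 4 = 2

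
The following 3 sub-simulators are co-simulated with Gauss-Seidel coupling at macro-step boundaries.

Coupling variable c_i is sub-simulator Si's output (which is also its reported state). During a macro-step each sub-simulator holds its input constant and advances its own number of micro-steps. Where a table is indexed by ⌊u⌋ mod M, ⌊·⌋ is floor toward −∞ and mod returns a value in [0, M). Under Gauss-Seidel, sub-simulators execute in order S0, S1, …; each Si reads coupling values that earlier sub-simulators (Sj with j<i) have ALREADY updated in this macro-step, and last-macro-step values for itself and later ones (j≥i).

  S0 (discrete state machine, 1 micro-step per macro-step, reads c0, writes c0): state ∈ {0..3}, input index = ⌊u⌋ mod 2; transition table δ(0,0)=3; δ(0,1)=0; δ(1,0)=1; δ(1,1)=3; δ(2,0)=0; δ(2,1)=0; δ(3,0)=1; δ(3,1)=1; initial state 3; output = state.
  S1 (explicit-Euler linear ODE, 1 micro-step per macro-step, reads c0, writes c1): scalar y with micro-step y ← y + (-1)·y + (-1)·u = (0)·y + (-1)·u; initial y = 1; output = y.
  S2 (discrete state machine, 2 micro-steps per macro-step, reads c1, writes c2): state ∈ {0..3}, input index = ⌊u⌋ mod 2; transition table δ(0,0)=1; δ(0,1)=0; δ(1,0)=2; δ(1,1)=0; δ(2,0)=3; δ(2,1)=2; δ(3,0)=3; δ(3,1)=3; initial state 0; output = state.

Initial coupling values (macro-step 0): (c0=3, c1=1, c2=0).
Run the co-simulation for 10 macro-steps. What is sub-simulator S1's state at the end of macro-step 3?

S1 state at macro-step 3 = -1

macro 1: S0 reads c0=3 → after 1×micro: 1; S1 reads c0=1 → after 1×micro: -1; S2 reads c1=-1 → after 2×micro: 0 ⇒ (c0=1, c1=-1, c2=0)
macro 2: S0 reads c0=1 → after 1×micro: 3; S1 reads c0=3 → after 1×micro: -3; S2 reads c1=-3 → after 2×micro: 0 ⇒ (c0=3, c1=-3, c2=0)
macro 3: S0 reads c0=3 → after 1×micro: 1; S1 reads c0=1 → after 1×micro: -1; S2 reads c1=-1 → after 2×micro: 0 ⇒ (c0=1, c1=-1, c2=0)
macro 4: S0 reads c0=1 → after 1×micro: 3; S1 reads c0=3 → after 1×micro: -3; S2 reads c1=-3 → after 2×micro: 0 ⇒ (c0=3, c1=-3, c2=0)
macro 5: S0 reads c0=3 → after 1×micro: 1; S1 reads c0=1 → after 1×micro: -1; S2 reads c1=-1 → after 2×micro: 0 ⇒ (c0=1, c1=-1, c2=0)
macro 6: S0 reads c0=1 → after 1×micro: 3; S1 reads c0=3 → after 1×micro: -3; S2 reads c1=-3 → after 2×micro: 0 ⇒ (c0=3, c1=-3, c2=0)
macro 7: S0 reads c0=3 → after 1×micro: 1; S1 reads c0=1 → after 1×micro: -1; S2 reads c1=-1 → after 2×micro: 0 ⇒ (c0=1, c1=-1, c2=0)
macro 8: S0 reads c0=1 → after 1×micro: 3; S1 reads c0=3 → after 1×micro: -3; S2 reads c1=-3 → after 2×micro: 0 ⇒ (c0=3, c1=-3, c2=0)
macro 9: S0 reads c0=3 → after 1×micro: 1; S1 reads c0=1 → after 1×micro: -1; S2 reads c1=-1 → after 2×micro: 0 ⇒ (c0=1, c1=-1, c2=0)
macro 10: S0 reads c0=1 → after 1×micro: 3; S1 reads c0=3 → after 1×micro: -3; S2 reads c1=-3 → after 2×micro: 0 ⇒ (c0=3, c1=-3, c2=0)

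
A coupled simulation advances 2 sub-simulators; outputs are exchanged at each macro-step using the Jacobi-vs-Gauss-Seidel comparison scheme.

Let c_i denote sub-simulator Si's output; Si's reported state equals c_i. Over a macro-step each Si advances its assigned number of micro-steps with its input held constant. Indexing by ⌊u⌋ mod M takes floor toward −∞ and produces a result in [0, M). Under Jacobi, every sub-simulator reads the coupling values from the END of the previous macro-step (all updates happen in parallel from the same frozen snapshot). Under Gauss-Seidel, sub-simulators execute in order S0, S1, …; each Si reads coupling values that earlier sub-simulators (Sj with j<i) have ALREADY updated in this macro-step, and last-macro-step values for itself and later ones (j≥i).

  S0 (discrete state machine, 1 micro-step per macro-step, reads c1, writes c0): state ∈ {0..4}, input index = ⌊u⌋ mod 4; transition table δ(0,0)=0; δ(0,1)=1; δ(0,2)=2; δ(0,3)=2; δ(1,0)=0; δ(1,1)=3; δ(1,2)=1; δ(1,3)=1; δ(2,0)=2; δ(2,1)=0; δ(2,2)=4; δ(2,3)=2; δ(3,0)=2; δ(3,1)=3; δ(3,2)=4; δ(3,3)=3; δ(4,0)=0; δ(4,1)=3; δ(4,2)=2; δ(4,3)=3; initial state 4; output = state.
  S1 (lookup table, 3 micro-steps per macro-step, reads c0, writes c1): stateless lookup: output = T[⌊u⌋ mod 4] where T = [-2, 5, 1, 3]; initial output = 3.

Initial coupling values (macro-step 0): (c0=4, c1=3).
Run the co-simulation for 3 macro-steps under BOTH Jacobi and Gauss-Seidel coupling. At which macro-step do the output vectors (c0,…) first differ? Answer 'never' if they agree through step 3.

[Jacobi] macro 1: S0 reads c1=3 → after 1×micro: 3; S1 reads c0=4 → after 3×micro: -2 ⇒ (c0=3, c1=-2)
[Jacobi] macro 2: S0 reads c1=-2 → after 1×micro: 4; S1 reads c0=3 → after 3×micro: 3 ⇒ (c0=4, c1=3)
[Jacobi] macro 3: S0 reads c1=3 → after 1×micro: 3; S1 reads c0=4 → after 3×micro: -2 ⇒ (c0=3, c1=-2)
[Gauss-Seidel] macro 1: S0 reads c1=3 → after 1×micro: 3; S1 reads c0=3 → after 3×micro: 3 ⇒ (c0=3, c1=3)
[Gauss-Seidel] macro 2: S0 reads c1=3 → after 1×micro: 3; S1 reads c0=3 → after 3×micro: 3 ⇒ (c0=3, c1=3)
[Gauss-Seidel] macro 3: S0 reads c1=3 → after 1×micro: 3; S1 reads c0=3 → after 3×micro: 3 ⇒ (c0=3, c1=3)

first divergence at macro-step: 1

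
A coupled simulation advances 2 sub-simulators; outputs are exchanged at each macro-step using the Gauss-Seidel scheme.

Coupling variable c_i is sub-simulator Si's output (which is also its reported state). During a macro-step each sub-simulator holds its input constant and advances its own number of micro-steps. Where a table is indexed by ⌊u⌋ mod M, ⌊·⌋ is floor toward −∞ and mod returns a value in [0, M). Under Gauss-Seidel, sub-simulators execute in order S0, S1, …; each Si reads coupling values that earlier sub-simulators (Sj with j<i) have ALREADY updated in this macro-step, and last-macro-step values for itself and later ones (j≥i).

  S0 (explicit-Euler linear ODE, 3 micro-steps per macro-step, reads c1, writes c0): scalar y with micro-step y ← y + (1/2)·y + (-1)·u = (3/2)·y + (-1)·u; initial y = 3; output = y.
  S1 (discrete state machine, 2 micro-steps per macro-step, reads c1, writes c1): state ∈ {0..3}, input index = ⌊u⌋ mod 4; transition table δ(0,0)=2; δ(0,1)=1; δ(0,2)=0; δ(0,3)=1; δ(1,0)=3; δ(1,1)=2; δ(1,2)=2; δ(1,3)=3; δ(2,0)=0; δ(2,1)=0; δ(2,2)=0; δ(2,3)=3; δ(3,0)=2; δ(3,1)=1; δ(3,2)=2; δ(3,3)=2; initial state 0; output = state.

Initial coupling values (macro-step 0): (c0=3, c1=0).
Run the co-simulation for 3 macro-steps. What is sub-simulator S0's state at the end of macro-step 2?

macro 1: S0 reads c1=0 → after 3×micro: 81/8; S1 reads c1=0 → after 2×micro: 0 ⇒ (c0=81/8, c1=0)
macro 2: S0 reads c1=0 → after 3×micro: 2187/64; S1 reads c1=0 → after 2×micro: 0 ⇒ (c0=2187/64, c1=0)
macro 3: S0 reads c1=0 → after 3×micro: 59049/512; S1 reads c1=0 → after 2×micro: 0 ⇒ (c0=59049/512, c1=0)

S0 state at macro-step 2 = 2187/64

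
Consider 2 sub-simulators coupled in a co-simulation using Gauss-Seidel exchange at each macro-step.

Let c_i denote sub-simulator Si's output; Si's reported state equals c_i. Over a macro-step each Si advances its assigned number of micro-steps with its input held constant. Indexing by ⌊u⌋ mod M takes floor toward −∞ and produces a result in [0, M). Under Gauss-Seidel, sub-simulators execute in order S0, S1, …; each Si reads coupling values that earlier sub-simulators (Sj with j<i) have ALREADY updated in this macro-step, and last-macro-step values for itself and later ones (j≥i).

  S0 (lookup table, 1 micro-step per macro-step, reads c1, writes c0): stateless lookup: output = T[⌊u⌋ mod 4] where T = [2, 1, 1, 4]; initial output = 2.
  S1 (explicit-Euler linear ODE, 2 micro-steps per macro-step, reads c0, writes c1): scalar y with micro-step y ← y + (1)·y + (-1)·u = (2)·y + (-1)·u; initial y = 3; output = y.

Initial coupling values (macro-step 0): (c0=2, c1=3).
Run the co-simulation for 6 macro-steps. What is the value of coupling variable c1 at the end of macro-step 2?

c1 at macro-step 2 = -6

macro 1: S0 reads c1=3 → after 1×micro: 4; S1 reads c0=4 → after 2×micro: 0 ⇒ (c0=4, c1=0)
macro 2: S0 reads c1=0 → after 1×micro: 2; S1 reads c0=2 → after 2×micro: -6 ⇒ (c0=2, c1=-6)
macro 3: S0 reads c1=-6 → after 1×micro: 1; S1 reads c0=1 → after 2×micro: -27 ⇒ (c0=1, c1=-27)
macro 4: S0 reads c1=-27 → after 1×micro: 1; S1 reads c0=1 → after 2×micro: -111 ⇒ (c0=1, c1=-111)
macro 5: S0 reads c1=-111 → after 1×micro: 1; S1 reads c0=1 → after 2×micro: -447 ⇒ (c0=1, c1=-447)
macro 6: S0 reads c1=-447 → after 1×micro: 1; S1 reads c0=1 → after 2×micro: -1791 ⇒ (c0=1, c1=-1791)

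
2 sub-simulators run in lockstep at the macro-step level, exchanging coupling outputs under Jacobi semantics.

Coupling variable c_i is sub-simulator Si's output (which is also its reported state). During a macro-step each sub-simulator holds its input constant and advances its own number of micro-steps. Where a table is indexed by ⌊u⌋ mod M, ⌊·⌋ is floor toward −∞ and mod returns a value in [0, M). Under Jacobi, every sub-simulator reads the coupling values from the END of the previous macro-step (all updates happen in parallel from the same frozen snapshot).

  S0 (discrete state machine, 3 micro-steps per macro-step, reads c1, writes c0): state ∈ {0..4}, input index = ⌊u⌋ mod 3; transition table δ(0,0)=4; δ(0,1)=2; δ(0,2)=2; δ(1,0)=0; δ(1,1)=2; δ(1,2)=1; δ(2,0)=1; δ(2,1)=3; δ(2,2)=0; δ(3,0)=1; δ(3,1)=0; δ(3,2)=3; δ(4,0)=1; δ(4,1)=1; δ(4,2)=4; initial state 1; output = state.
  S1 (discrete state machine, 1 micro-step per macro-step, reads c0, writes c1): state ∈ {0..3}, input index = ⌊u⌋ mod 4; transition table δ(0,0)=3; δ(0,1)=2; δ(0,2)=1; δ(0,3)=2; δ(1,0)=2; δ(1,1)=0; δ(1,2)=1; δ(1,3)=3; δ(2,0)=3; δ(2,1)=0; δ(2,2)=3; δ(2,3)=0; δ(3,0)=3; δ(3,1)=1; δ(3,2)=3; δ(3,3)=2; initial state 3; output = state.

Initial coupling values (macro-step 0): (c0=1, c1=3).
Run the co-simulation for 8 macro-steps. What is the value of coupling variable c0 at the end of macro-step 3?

c0 at macro-step 3 = 0

macro 1: S0 reads c1=3 → after 3×micro: 1; S1 reads c0=1 → after 1×micro: 1 ⇒ (c0=1, c1=1)
macro 2: S0 reads c1=1 → after 3×micro: 0; S1 reads c0=1 → after 1×micro: 0 ⇒ (c0=0, c1=0)
macro 3: S0 reads c1=0 → after 3×micro: 0; S1 reads c0=0 → after 1×micro: 3 ⇒ (c0=0, c1=3)
macro 4: S0 reads c1=3 → after 3×micro: 0; S1 reads c0=0 → after 1×micro: 3 ⇒ (c0=0, c1=3)
macro 5: S0 reads c1=3 → after 3×micro: 0; S1 reads c0=0 → after 1×micro: 3 ⇒ (c0=0, c1=3)
macro 6: S0 reads c1=3 → after 3×micro: 0; S1 reads c0=0 → after 1×micro: 3 ⇒ (c0=0, c1=3)
macro 7: S0 reads c1=3 → after 3×micro: 0; S1 reads c0=0 → after 1×micro: 3 ⇒ (c0=0, c1=3)
macro 8: S0 reads c1=3 → after 3×micro: 0; S1 reads c0=0 → after 1×micro: 3 ⇒ (c0=0, c1=3)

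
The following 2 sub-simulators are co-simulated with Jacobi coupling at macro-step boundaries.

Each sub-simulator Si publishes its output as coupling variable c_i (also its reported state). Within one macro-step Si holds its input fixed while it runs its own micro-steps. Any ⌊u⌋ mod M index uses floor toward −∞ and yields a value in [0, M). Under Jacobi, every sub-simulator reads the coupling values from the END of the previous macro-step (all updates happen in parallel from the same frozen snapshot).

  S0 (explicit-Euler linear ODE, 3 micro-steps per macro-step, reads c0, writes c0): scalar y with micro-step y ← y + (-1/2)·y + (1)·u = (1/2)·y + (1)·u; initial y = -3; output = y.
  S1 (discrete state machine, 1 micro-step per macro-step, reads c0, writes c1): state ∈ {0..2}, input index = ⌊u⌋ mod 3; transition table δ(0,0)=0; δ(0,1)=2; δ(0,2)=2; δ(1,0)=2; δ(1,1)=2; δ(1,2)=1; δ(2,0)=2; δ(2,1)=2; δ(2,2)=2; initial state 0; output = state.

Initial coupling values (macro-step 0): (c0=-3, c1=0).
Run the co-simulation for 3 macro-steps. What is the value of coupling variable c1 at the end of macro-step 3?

macro 1: S0 reads c0=-3 → after 3×micro: -45/8; S1 reads c0=-3 → after 1×micro: 0 ⇒ (c0=-45/8, c1=0)
macro 2: S0 reads c0=-45/8 → after 3×micro: -675/64; S1 reads c0=-45/8 → after 1×micro: 0 ⇒ (c0=-675/64, c1=0)
macro 3: S0 reads c0=-675/64 → after 3×micro: -10125/512; S1 reads c0=-675/64 → after 1×micro: 2 ⇒ (c0=-10125/512, c1=2)

c1 at macro-step 3 = 2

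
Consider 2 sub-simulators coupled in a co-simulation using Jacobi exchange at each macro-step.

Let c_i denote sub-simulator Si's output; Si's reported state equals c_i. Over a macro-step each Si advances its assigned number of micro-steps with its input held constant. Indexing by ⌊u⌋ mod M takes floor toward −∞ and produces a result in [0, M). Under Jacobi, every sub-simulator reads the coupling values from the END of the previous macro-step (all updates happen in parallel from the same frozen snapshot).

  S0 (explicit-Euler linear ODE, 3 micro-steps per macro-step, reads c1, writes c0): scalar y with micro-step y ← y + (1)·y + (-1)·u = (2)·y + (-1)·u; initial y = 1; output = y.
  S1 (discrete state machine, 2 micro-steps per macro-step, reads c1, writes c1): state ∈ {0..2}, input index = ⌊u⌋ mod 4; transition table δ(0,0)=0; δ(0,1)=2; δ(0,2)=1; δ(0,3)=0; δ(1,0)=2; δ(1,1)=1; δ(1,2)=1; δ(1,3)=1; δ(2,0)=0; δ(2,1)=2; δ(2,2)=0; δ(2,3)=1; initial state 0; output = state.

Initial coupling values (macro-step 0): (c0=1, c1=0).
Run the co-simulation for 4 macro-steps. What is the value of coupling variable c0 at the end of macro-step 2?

c0 at macro-step 2 = 64

macro 1: S0 reads c1=0 → after 3×micro: 8; S1 reads c1=0 → after 2×micro: 0 ⇒ (c0=8, c1=0)
macro 2: S0 reads c1=0 → after 3×micro: 64; S1 reads c1=0 → after 2×micro: 0 ⇒ (c0=64, c1=0)
macro 3: S0 reads c1=0 → after 3×micro: 512; S1 reads c1=0 → after 2×micro: 0 ⇒ (c0=512, c1=0)
macro 4: S0 reads c1=0 → after 3×micro: 4096; S1 reads c1=0 → after 2×micro: 0 ⇒ (c0=4096, c1=0)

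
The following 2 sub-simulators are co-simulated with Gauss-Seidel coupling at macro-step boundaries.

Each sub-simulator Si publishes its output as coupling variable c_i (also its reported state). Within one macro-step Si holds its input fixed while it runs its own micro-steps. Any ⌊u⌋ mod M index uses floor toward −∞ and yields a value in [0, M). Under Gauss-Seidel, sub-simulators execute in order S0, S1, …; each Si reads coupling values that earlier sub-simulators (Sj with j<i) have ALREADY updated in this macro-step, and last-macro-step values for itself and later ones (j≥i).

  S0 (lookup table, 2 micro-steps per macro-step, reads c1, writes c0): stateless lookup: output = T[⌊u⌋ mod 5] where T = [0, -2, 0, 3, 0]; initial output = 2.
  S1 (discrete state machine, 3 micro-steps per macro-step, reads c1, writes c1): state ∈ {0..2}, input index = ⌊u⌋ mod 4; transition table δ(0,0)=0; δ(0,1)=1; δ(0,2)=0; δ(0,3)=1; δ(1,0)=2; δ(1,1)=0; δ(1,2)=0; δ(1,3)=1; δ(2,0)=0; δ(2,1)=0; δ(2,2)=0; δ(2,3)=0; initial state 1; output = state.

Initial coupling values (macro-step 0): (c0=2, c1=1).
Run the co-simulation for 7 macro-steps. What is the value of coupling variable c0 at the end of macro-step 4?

c0 at macro-step 4 = 0

macro 1: S0 reads c1=1 → after 2×micro: -2; S1 reads c1=1 → after 3×micro: 0 ⇒ (c0=-2, c1=0)
macro 2: S0 reads c1=0 → after 2×micro: 0; S1 reads c1=0 → after 3×micro: 0 ⇒ (c0=0, c1=0)
macro 3: S0 reads c1=0 → after 2×micro: 0; S1 reads c1=0 → after 3×micro: 0 ⇒ (c0=0, c1=0)
macro 4: S0 reads c1=0 → after 2×micro: 0; S1 reads c1=0 → after 3×micro: 0 ⇒ (c0=0, c1=0)
macro 5: S0 reads c1=0 → after 2×micro: 0; S1 reads c1=0 → after 3×micro: 0 ⇒ (c0=0, c1=0)
macro 6: S0 reads c1=0 → after 2×micro: 0; S1 reads c1=0 → after 3×micro: 0 ⇒ (c0=0, c1=0)
macro 7: S0 reads c1=0 → after 2×micro: 0; S1 reads c1=0 → after 3×micro: 0 ⇒ (c0=0, c1=0)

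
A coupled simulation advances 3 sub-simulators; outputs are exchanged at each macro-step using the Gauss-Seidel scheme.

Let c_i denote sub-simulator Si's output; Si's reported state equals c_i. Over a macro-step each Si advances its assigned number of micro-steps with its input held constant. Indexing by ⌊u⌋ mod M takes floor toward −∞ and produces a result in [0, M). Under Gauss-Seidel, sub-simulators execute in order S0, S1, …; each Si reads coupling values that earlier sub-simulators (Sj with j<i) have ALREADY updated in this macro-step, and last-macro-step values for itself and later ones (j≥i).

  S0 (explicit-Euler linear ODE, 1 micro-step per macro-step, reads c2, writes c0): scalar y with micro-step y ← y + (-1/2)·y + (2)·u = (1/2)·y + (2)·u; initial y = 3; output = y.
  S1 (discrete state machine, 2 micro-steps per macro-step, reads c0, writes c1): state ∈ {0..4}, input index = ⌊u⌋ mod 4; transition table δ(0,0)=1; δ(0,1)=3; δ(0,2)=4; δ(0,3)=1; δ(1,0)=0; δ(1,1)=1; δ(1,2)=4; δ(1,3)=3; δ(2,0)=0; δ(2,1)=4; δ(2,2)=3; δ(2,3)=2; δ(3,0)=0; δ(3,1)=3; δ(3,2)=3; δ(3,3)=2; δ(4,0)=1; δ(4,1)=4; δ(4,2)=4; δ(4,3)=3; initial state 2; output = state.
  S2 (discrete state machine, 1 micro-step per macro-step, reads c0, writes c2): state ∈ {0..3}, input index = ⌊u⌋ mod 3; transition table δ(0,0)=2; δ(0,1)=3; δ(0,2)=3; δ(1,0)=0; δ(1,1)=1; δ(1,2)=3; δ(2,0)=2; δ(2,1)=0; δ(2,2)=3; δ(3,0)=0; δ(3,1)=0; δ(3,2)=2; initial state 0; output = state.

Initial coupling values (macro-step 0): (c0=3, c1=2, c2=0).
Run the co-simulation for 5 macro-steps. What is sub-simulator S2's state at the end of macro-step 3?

macro 1: S0 reads c2=0 → after 1×micro: 3/2; S1 reads c0=3/2 → after 2×micro: 4; S2 reads c0=3/2 → after 1×micro: 3 ⇒ (c0=3/2, c1=4, c2=3)
macro 2: S0 reads c2=3 → after 1×micro: 27/4; S1 reads c0=27/4 → after 2×micro: 4; S2 reads c0=27/4 → after 1×micro: 0 ⇒ (c0=27/4, c1=4, c2=0)
macro 3: S0 reads c2=0 → after 1×micro: 27/8; S1 reads c0=27/8 → after 2×micro: 2; S2 reads c0=27/8 → after 1×micro: 2 ⇒ (c0=27/8, c1=2, c2=2)
macro 4: S0 reads c2=2 → after 1×micro: 91/16; S1 reads c0=91/16 → after 2×micro: 4; S2 reads c0=91/16 → after 1×micro: 3 ⇒ (c0=91/16, c1=4, c2=3)
macro 5: S0 reads c2=3 → after 1×micro: 283/32; S1 reads c0=283/32 → after 2×micro: 0; S2 reads c0=283/32 → after 1×micro: 2 ⇒ (c0=283/32, c1=0, c2=2)

S2 state at macro-step 3 = 2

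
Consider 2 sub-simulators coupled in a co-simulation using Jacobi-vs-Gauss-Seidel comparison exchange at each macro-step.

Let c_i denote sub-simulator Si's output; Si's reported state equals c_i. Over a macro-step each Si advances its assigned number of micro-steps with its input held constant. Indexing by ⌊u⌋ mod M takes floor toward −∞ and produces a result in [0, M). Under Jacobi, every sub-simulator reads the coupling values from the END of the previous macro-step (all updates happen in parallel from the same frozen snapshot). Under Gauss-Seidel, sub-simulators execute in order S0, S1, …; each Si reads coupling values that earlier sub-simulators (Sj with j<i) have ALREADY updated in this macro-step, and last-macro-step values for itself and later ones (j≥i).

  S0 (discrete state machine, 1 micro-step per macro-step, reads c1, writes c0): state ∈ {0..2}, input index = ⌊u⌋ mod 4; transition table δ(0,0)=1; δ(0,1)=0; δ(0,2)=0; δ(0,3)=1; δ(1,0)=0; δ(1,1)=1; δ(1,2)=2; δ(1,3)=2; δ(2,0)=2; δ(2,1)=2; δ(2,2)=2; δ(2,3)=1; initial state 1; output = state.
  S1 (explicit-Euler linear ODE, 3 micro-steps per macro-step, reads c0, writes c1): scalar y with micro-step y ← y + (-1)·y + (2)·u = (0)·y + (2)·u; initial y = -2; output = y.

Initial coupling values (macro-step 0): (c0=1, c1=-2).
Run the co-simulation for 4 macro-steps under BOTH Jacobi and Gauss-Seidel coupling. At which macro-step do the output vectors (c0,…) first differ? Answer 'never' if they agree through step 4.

first divergence at macro-step: 1

[Jacobi] macro 1: S0 reads c1=-2 → after 1×micro: 2; S1 reads c0=1 → after 3×micro: 2 ⇒ (c0=2, c1=2)
[Jacobi] macro 2: S0 reads c1=2 → after 1×micro: 2; S1 reads c0=2 → after 3×micro: 4 ⇒ (c0=2, c1=4)
[Jacobi] macro 3: S0 reads c1=4 → after 1×micro: 2; S1 reads c0=2 → after 3×micro: 4 ⇒ (c0=2, c1=4)
[Jacobi] macro 4: S0 reads c1=4 → after 1×micro: 2; S1 reads c0=2 → after 3×micro: 4 ⇒ (c0=2, c1=4)
[Gauss-Seidel] macro 1: S0 reads c1=-2 → after 1×micro: 2; S1 reads c0=2 → after 3×micro: 4 ⇒ (c0=2, c1=4)
[Gauss-Seidel] macro 2: S0 reads c1=4 → after 1×micro: 2; S1 reads c0=2 → after 3×micro: 4 ⇒ (c0=2, c1=4)
[Gauss-Seidel] macro 3: S0 reads c1=4 → after 1×micro: 2; S1 reads c0=2 → after 3×micro: 4 ⇒ (c0=2, c1=4)
[Gauss-Seidel] macro 4: S0 reads c1=4 → after 1×micro: 2; S1 reads c0=2 → after 3×micro: 4 ⇒ (c0=2, c1=4)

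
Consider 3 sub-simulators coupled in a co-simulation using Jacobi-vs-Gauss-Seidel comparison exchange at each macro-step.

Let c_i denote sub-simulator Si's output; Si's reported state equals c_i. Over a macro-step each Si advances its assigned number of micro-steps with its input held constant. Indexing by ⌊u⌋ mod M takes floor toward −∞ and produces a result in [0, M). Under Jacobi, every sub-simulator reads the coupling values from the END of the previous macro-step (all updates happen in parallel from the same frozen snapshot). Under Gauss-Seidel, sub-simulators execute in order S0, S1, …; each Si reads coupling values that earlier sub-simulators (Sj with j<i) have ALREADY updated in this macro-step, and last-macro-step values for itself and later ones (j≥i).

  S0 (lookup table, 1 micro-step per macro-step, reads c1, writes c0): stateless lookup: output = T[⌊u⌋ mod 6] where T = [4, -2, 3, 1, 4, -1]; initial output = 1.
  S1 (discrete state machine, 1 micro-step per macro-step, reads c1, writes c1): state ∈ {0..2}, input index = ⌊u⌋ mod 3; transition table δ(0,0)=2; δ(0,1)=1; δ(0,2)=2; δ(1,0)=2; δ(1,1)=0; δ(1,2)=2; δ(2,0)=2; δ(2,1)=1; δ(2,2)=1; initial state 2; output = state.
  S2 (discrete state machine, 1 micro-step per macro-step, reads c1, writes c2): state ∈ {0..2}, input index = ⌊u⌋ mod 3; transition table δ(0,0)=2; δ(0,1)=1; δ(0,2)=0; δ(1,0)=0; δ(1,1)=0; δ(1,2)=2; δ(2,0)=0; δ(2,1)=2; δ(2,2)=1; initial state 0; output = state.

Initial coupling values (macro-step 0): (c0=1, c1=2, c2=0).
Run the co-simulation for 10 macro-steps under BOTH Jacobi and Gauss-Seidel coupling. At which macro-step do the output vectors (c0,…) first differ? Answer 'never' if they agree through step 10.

[Jacobi] macro 1: S0 reads c1=2 → after 1×micro: 3; S1 reads c1=2 → after 1×micro: 1; S2 reads c1=2 → after 1×micro: 0 ⇒ (c0=3, c1=1, c2=0)
[Jacobi] macro 2: S0 reads c1=1 → after 1×micro: -2; S1 reads c1=1 → after 1×micro: 0; S2 reads c1=1 → after 1×micro: 1 ⇒ (c0=-2, c1=0, c2=1)
[Jacobi] macro 3: S0 reads c1=0 → after 1×micro: 4; S1 reads c1=0 → after 1×micro: 2; S2 reads c1=0 → after 1×micro: 0 ⇒ (c0=4, c1=2, c2=0)
[Jacobi] macro 4: S0 reads c1=2 → after 1×micro: 3; S1 reads c1=2 → after 1×micro: 1; S2 reads c1=2 → after 1×micro: 0 ⇒ (c0=3, c1=1, c2=0)
[Jacobi] macro 5: S0 reads c1=1 → after 1×micro: -2; S1 reads c1=1 → after 1×micro: 0; S2 reads c1=1 → after 1×micro: 1 ⇒ (c0=-2, c1=0, c2=1)
[Jacobi] macro 6: S0 reads c1=0 → after 1×micro: 4; S1 reads c1=0 → after 1×micro: 2; S2 reads c1=0 → after 1×micro: 0 ⇒ (c0=4, c1=2, c2=0)
[Jacobi] macro 7: S0 reads c1=2 → after 1×micro: 3; S1 reads c1=2 → after 1×micro: 1; S2 reads c1=2 → after 1×micro: 0 ⇒ (c0=3, c1=1, c2=0)
[Jacobi] macro 8: S0 reads c1=1 → after 1×micro: -2; S1 reads c1=1 → after 1×micro: 0; S2 reads c1=1 → after 1×micro: 1 ⇒ (c0=-2, c1=0, c2=1)
[Jacobi] macro 9: S0 reads c1=0 → after 1×micro: 4; S1 reads c1=0 → after 1×micro: 2; S2 reads c1=0 → after 1×micro: 0 ⇒ (c0=4, c1=2, c2=0)
[Jacobi] macro 10: S0 reads c1=2 → after 1×micro: 3; S1 reads c1=2 → after 1×micro: 1; S2 reads c1=2 → after 1×micro: 0 ⇒ (c0=3, c1=1, c2=0)
[Gauss-Seidel] macro 1: S0 reads c1=2 → after 1×micro: 3; S1 reads c1=2 → after 1×micro: 1; S2 reads c1=1 → after 1×micro: 1 ⇒ (c0=3, c1=1, c2=1)
[Gauss-Seidel] macro 2: S0 reads c1=1 → after 1×micro: -2; S1 reads c1=1 → after 1×micro: 0; S2 reads c1=0 → after 1×micro: 0 ⇒ (c0=-2, c1=0, c2=0)
[Gauss-Seidel] macro 3: S0 reads c1=0 → after 1×micro: 4; S1 reads c1=0 → after 1×micro: 2; S2 reads c1=2 → after 1×micro: 0 ⇒ (c0=4, c1=2, c2=0)
[Gauss-Seidel] macro 4: S0 reads c1=2 → after 1×micro: 3; S1 reads c1=2 → after 1×micro: 1; S2 reads c1=1 → after 1×micro: 1 ⇒ (c0=3, c1=1, c2=1)
[Gauss-Seidel] macro 5: S0 reads c1=1 → after 1×micro: -2; S1 reads c1=1 → after 1×micro: 0; S2 reads c1=0 → after 1×micro: 0 ⇒ (c0=-2, c1=0, c2=0)
[Gauss-Seidel] macro 6: S0 reads c1=0 → after 1×micro: 4; S1 reads c1=0 → after 1×micro: 2; S2 reads c1=2 → after 1×micro: 0 ⇒ (c0=4, c1=2, c2=0)
[Gauss-Seidel] macro 7: S0 reads c1=2 → after 1×micro: 3; S1 reads c1=2 → after 1×micro: 1; S2 reads c1=1 → after 1×micro: 1 ⇒ (c0=3, c1=1, c2=1)
[Gauss-Seidel] macro 8: S0 reads c1=1 → after 1×micro: -2; S1 reads c1=1 → after 1×micro: 0; S2 reads c1=0 → after 1×micro: 0 ⇒ (c0=-2, c1=0, c2=0)
[Gauss-Seidel] macro 9: S0 reads c1=0 → after 1×micro: 4; S1 reads c1=0 → after 1×micro: 2; S2 reads c1=2 → after 1×micro: 0 ⇒ (c0=4, c1=2, c2=0)
[Gauss-Seidel] macro 10: S0 reads c1=2 → after 1×micro: 3; S1 reads c1=2 → after 1×micro: 1; S2 reads c1=1 → after 1×micro: 1 ⇒ (c0=3, c1=1, c2=1)

first divergence at macro-step: 1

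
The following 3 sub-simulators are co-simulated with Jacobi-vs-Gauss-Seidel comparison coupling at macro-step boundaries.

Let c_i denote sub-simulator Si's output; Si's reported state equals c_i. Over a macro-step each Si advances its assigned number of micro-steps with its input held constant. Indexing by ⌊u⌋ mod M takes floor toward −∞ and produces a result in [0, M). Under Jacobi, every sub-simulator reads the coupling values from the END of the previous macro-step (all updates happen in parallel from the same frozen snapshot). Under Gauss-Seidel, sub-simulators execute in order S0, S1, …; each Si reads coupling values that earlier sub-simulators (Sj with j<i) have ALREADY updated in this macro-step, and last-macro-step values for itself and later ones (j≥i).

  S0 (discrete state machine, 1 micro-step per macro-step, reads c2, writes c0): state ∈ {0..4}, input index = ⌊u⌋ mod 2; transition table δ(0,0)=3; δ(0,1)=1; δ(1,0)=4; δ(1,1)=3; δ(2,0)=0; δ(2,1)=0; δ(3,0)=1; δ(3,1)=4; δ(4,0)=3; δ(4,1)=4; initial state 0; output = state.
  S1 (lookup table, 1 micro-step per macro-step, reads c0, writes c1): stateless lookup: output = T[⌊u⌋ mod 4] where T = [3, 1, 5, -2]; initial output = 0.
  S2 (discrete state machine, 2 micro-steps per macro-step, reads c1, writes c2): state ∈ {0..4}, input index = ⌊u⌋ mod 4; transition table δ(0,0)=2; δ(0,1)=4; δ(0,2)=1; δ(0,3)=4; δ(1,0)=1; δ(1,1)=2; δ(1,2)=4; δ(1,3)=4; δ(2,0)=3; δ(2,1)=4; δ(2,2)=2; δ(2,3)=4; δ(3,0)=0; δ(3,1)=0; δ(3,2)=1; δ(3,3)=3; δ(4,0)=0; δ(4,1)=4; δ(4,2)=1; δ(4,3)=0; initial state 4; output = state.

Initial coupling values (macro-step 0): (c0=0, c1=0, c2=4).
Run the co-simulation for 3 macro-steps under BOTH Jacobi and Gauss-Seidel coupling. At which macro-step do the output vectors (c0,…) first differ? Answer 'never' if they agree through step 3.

first divergence at macro-step: 1

[Jacobi] macro 1: S0 reads c2=4 → after 1×micro: 3; S1 reads c0=0 → after 1×micro: 3; S2 reads c1=0 → after 2×micro: 2 ⇒ (c0=3, c1=3, c2=2)
[Jacobi] macro 2: S0 reads c2=2 → after 1×micro: 1; S1 reads c0=3 → after 1×micro: -2; S2 reads c1=3 → after 2×micro: 0 ⇒ (c0=1, c1=-2, c2=0)
[Jacobi] macro 3: S0 reads c2=0 → after 1×micro: 4; S1 reads c0=1 → after 1×micro: 1; S2 reads c1=-2 → after 2×micro: 4 ⇒ (c0=4, c1=1, c2=4)
[Gauss-Seidel] macro 1: S0 reads c2=4 → after 1×micro: 3; S1 reads c0=3 → after 1×micro: -2; S2 reads c1=-2 → after 2×micro: 4 ⇒ (c0=3, c1=-2, c2=4)
[Gauss-Seidel] macro 2: S0 reads c2=4 → after 1×micro: 1; S1 reads c0=1 → after 1×micro: 1; S2 reads c1=1 → after 2×micro: 4 ⇒ (c0=1, c1=1, c2=4)
[Gauss-Seidel] macro 3: S0 reads c2=4 → after 1×micro: 4; S1 reads c0=4 → after 1×micro: 3; S2 reads c1=3 → after 2×micro: 4 ⇒ (c0=4, c1=3, c2=4)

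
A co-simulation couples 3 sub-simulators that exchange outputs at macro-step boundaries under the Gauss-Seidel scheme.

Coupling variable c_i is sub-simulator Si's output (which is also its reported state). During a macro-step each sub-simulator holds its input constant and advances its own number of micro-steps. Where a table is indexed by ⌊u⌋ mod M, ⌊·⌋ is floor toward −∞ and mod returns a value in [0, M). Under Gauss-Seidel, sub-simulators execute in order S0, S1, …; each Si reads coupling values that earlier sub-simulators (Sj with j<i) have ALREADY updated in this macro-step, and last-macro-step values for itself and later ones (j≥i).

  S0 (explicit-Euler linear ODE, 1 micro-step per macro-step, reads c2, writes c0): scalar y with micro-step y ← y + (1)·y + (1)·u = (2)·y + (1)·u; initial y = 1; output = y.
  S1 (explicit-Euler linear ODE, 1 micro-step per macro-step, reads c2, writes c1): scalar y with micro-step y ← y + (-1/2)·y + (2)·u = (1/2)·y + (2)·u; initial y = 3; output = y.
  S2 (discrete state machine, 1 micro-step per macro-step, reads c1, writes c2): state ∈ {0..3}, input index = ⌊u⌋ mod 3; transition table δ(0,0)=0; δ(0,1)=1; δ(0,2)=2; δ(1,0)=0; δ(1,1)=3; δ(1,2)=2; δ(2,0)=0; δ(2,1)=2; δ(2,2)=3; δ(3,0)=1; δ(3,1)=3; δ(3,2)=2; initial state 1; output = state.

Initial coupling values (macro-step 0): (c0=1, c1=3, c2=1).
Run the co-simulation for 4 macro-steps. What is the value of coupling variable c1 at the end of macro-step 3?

macro 1: S0 reads c2=1 → after 1×micro: 3; S1 reads c2=1 → after 1×micro: 7/2; S2 reads c1=7/2 → after 1×micro: 0 ⇒ (c0=3, c1=7/2, c2=0)
macro 2: S0 reads c2=0 → after 1×micro: 6; S1 reads c2=0 → after 1×micro: 7/4; S2 reads c1=7/4 → after 1×micro: 1 ⇒ (c0=6, c1=7/4, c2=1)
macro 3: S0 reads c2=1 → after 1×micro: 13; S1 reads c2=1 → after 1×micro: 23/8; S2 reads c1=23/8 → after 1×micro: 2 ⇒ (c0=13, c1=23/8, c2=2)
macro 4: S0 reads c2=2 → after 1×micro: 28; S1 reads c2=2 → after 1×micro: 87/16; S2 reads c1=87/16 → after 1×micro: 3 ⇒ (c0=28, c1=87/16, c2=3)

c1 at macro-step 3 = 23/8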